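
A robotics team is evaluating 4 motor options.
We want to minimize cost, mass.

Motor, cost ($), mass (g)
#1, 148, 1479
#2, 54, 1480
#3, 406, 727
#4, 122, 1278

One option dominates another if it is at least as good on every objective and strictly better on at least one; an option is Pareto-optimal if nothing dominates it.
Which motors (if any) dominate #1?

#4

#4: cost 122≤148, mass 1278≤1479 — dominates #1.
Others (#2, #3) are each worse than #1 on at least one objective.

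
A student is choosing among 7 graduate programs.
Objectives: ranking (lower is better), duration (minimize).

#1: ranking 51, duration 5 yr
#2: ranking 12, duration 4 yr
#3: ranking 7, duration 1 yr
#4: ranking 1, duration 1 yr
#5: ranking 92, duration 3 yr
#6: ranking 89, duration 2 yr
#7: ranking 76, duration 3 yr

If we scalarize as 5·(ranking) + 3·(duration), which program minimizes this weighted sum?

#1: 5·51 + 3·5 = 270
#2: 5·12 + 3·4 = 72
#3: 5·7 + 3·1 = 38
#4: 5·1 + 3·1 = 8
#5: 5·92 + 3·3 = 469
#6: 5·89 + 3·2 = 451
#7: 5·76 + 3·3 = 389
Lowest: #4 at 8.

#4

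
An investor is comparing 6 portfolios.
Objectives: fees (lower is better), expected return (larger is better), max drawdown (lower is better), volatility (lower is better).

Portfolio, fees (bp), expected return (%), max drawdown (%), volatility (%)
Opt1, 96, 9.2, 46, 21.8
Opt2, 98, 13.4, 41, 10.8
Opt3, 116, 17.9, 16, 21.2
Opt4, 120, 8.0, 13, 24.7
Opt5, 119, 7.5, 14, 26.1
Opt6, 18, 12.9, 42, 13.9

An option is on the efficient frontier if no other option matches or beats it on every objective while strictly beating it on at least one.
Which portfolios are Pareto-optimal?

Opt2, Opt3, Opt4, Opt5, Opt6

Opt1: dominated by Opt6 (fees 18≤96, expected return 12.9≥9.2, max drawdown 42≤46, volatility 13.9≤21.8).
Opt2: not dominated (best volatility).
Opt3: not dominated (best expected return).
Opt4: not dominated (best max drawdown).
Opt5: not dominated.
Opt6: not dominated (best fees).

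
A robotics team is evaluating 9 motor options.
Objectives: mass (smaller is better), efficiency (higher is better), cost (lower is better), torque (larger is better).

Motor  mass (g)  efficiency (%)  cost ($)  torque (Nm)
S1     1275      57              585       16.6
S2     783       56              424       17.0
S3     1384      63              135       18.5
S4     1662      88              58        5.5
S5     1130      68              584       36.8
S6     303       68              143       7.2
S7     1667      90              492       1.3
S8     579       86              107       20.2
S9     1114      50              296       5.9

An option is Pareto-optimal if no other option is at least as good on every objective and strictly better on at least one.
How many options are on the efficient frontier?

5

S1: dominated by S5 (mass 1130≤1275, efficiency 68≥57, cost 584≤585, torque 36.8≥16.6).
S2: dominated by S8 (mass 579≤783, efficiency 86≥56, cost 107≤424, torque 20.2≥17.0).
S3: dominated by S8 (mass 579≤1384, efficiency 86≥63, cost 107≤135, torque 20.2≥18.5).
S4: not dominated (best cost).
S5: not dominated (best torque).
S6: not dominated (best mass).
S7: not dominated (best efficiency).
S8: not dominated.
S9: dominated by S6 (mass 303≤1114, efficiency 68≥50, cost 143≤296, torque 7.2≥5.9).
Pareto-optimal: S4, S5, S6, S7, S8 → 5.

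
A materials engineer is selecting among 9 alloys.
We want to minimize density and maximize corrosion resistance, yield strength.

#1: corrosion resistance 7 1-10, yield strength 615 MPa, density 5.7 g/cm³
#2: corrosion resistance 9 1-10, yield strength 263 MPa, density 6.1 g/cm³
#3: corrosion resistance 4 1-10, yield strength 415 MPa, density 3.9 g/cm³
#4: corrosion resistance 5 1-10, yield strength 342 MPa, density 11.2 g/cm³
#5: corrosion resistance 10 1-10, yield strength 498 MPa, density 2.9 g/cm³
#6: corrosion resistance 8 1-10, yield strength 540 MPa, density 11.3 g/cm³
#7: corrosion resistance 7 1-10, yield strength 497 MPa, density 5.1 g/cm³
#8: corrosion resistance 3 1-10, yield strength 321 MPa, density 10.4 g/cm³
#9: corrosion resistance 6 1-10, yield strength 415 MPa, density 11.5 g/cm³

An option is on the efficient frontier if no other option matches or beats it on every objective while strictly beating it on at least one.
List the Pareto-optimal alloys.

#1: not dominated (best yield strength).
#2: dominated by #5 (corrosion resistance 10≥9, yield strength 498≥263, density 2.9≤6.1).
#3: dominated by #5 (corrosion resistance 10≥4, yield strength 498≥415, density 2.9≤3.9).
#4: dominated by #1 (corrosion resistance 7≥5, yield strength 615≥342, density 5.7≤11.2).
#5: not dominated (best corrosion resistance).
#6: not dominated.
#7: dominated by #5 (corrosion resistance 10≥7, yield strength 498≥497, density 2.9≤5.1).
#8: dominated by #1 (corrosion resistance 7≥3, yield strength 615≥321, density 5.7≤10.4).
#9: dominated by #1 (corrosion resistance 7≥6, yield strength 615≥415, density 5.7≤11.5).

#1, #5, #6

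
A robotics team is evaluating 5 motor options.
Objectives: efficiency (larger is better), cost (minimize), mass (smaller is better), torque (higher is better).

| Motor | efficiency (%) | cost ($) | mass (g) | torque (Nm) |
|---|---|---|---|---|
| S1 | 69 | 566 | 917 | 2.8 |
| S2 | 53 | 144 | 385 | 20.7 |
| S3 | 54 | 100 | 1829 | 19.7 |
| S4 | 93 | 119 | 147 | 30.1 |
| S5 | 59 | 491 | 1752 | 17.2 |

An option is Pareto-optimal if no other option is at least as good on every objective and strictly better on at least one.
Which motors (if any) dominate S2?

S4: efficiency 93≥53, cost 119≤144, mass 147≤385, torque 30.1≥20.7 — dominates S2.
Others (S1, S3, S5) are each worse than S2 on at least one objective.

S4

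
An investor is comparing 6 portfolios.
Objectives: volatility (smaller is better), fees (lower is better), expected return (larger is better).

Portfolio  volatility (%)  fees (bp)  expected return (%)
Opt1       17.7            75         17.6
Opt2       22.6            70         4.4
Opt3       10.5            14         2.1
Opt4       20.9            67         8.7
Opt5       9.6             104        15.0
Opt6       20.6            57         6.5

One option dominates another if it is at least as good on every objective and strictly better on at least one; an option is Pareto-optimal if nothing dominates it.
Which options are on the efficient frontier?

Opt1: not dominated (best expected return).
Opt2: dominated by Opt4 (volatility 20.9≤22.6, fees 67≤70, expected return 8.7≥4.4).
Opt3: not dominated (best fees).
Opt4: not dominated.
Opt5: not dominated (best volatility).
Opt6: not dominated.

Opt1, Opt3, Opt4, Opt5, Opt6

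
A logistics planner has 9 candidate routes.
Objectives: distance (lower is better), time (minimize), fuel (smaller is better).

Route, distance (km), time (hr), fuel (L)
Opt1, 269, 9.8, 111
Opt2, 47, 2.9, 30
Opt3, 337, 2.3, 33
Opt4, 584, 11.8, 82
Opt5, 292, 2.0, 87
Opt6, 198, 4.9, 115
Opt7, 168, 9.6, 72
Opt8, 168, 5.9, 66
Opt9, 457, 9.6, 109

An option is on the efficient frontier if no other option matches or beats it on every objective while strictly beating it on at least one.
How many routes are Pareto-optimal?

3

Opt1: dominated by Opt2 (distance 47≤269, time 2.9≤9.8, fuel 30≤111).
Opt2: not dominated (best distance).
Opt3: not dominated.
Opt4: dominated by Opt2 (distance 47≤584, time 2.9≤11.8, fuel 30≤82).
Opt5: not dominated (best time).
Opt6: dominated by Opt2 (distance 47≤198, time 2.9≤4.9, fuel 30≤115).
Opt7: dominated by Opt2 (distance 47≤168, time 2.9≤9.6, fuel 30≤72).
Opt8: dominated by Opt2 (distance 47≤168, time 2.9≤5.9, fuel 30≤66).
Opt9: dominated by Opt2 (distance 47≤457, time 2.9≤9.6, fuel 30≤109).
Pareto-optimal: Opt2, Opt3, Opt5 → 3.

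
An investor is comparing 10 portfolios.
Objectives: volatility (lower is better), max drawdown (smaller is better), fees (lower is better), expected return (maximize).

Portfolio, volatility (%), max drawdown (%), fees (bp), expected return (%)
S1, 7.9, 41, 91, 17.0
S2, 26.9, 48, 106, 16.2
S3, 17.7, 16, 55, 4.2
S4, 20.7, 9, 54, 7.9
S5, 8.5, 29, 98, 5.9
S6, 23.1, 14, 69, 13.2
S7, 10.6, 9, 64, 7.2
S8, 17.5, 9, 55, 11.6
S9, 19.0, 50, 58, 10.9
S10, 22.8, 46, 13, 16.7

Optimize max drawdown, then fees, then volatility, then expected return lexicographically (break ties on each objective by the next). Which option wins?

First minimize max drawdown: best is 9, kept {S4, S7, S8}.
Then minimize fees: best is 54, kept {S4}.

S4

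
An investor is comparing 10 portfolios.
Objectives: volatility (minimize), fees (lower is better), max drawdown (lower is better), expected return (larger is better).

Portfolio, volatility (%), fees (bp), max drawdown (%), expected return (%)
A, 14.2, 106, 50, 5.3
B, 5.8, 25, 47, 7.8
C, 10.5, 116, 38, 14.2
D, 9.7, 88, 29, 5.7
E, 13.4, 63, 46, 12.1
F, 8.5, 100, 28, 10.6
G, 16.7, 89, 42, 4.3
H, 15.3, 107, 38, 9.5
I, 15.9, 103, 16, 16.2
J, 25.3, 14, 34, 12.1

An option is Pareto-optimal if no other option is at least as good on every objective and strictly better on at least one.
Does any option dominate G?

Yes

D vs G: volatility 9.7≤16.7, fees 88≤89, max drawdown 29≤42, expected return 5.7≥4.3 — D is at least as good on every objective and strictly better on at least one, so D dominates G.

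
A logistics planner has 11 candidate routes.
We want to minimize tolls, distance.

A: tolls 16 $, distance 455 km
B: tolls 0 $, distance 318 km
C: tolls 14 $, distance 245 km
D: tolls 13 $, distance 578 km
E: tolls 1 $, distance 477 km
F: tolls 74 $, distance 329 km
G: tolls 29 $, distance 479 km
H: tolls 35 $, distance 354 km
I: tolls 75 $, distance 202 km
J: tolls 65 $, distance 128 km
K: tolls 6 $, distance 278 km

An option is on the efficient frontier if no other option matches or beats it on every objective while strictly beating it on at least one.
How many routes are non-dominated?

A: dominated by B (tolls 0≤16, distance 318≤455).
B: not dominated (best tolls).
C: not dominated.
D: dominated by B (tolls 0≤13, distance 318≤578).
E: dominated by B (tolls 0≤1, distance 318≤477).
F: dominated by B (tolls 0≤74, distance 318≤329).
G: dominated by A (tolls 16≤29, distance 455≤479).
H: dominated by B (tolls 0≤35, distance 318≤354).
I: dominated by J (tolls 65≤75, distance 128≤202).
J: not dominated (best distance).
K: not dominated.
Pareto-optimal: B, C, J, K → 4.

4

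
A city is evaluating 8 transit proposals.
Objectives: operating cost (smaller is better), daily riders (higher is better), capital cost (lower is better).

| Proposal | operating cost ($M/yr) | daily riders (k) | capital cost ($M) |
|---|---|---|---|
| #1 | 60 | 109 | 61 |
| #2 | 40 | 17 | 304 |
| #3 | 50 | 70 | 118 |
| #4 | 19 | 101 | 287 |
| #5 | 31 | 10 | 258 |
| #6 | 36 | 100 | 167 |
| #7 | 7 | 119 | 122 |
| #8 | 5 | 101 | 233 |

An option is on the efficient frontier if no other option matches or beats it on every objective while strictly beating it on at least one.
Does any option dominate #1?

#2: worse on daily riders (17 vs 109).
#3: worse on daily riders (70 vs 109).
#4: worse on daily riders (101 vs 109).
#5: worse on daily riders (10 vs 109).
#6: worse on daily riders (100 vs 109).
#7: worse on capital cost (122 vs 61).
#8: worse on daily riders (101 vs 109).
No option is at least as good as #1 on every objective and strictly better on one.

No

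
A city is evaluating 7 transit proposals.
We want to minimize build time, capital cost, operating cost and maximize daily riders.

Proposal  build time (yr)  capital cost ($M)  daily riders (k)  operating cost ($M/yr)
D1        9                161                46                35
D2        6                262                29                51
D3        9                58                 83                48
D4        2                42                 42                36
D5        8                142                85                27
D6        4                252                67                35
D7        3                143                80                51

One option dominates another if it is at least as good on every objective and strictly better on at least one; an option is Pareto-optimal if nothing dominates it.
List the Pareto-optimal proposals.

D1: dominated by D5 (build time 8≤9, capital cost 142≤161, daily riders 85≥46, operating cost 27≤35).
D2: dominated by D4 (build time 2≤6, capital cost 42≤262, daily riders 42≥29, operating cost 36≤51).
D3: not dominated.
D4: not dominated (best build time).
D5: not dominated (best daily riders).
D6: not dominated.
D7: not dominated.

D3, D4, D5, D6, D7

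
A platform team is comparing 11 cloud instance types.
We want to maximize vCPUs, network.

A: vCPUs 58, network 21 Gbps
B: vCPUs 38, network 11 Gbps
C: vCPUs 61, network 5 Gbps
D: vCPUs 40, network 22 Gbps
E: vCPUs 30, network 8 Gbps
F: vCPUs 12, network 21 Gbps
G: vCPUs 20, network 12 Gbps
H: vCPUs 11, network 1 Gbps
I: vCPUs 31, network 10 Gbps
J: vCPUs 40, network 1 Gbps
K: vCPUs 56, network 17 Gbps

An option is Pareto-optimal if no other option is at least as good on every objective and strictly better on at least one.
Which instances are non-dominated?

A: not dominated.
B: dominated by A (vCPUs 58≥38, network 21≥11).
C: not dominated (best vCPUs).
D: not dominated (best network).
E: dominated by A (vCPUs 58≥30, network 21≥8).
F: dominated by A (vCPUs 58≥12, network 21≥21).
G: dominated by A (vCPUs 58≥20, network 21≥12).
H: dominated by A (vCPUs 58≥11, network 21≥1).
I: dominated by A (vCPUs 58≥31, network 21≥10).
J: dominated by A (vCPUs 58≥40, network 21≥1).
K: dominated by A (vCPUs 58≥56, network 21≥17).

A, C, D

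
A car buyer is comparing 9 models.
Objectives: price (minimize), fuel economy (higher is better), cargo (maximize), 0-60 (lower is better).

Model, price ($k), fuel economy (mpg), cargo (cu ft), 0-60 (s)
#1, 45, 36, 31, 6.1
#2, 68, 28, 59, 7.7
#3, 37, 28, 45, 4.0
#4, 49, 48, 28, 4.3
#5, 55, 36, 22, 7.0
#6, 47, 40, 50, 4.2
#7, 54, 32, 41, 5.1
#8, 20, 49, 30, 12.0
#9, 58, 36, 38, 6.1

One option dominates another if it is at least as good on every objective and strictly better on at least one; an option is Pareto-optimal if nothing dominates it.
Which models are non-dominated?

#1: not dominated.
#2: not dominated (best cargo).
#3: not dominated (best 0-60).
#4: not dominated.
#5: dominated by #1 (price 45≤55, fuel economy 36≥36, cargo 31≥22, 0-60 6.1≤7.0).
#6: not dominated.
#7: dominated by #6 (price 47≤54, fuel economy 40≥32, cargo 50≥41, 0-60 4.2≤5.1).
#8: not dominated (best price).
#9: dominated by #6 (price 47≤58, fuel economy 40≥36, cargo 50≥38, 0-60 4.2≤6.1).

#1, #2, #3, #4, #6, #8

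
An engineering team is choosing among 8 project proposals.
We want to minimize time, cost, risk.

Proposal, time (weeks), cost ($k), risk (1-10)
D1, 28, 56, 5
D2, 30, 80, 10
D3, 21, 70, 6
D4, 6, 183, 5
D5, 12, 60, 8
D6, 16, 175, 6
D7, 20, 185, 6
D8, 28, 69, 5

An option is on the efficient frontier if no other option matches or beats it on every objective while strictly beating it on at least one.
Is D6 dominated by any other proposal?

D1: worse on time (28 vs 16).
D2: worse on time (30 vs 16).
D3: worse on time (21 vs 16).
D4: worse on cost (183 vs 175).
D5: worse on risk (8 vs 6).
D7: worse on time (20 vs 16).
D8: worse on time (28 vs 16).
No option is at least as good as D6 on every objective and strictly better on one.

No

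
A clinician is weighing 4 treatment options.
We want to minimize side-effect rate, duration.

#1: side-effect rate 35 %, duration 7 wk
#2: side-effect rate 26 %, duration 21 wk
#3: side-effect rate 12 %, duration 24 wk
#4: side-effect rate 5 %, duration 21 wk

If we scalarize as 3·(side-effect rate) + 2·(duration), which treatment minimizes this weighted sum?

#1: 3·35 + 2·7 = 119
#2: 3·26 + 2·21 = 120
#3: 3·12 + 2·24 = 84
#4: 3·5 + 2·21 = 57
Lowest: #4 at 57.

#4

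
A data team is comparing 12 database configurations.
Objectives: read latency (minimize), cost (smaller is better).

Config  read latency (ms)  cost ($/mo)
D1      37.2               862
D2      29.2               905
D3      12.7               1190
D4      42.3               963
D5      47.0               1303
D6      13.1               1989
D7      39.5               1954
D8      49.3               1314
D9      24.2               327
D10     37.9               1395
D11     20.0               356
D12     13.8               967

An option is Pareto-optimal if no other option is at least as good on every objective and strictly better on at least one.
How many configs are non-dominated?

4

D1: dominated by D9 (read latency 24.2≤37.2, cost 327≤862).
D2: dominated by D9 (read latency 24.2≤29.2, cost 327≤905).
D3: not dominated (best read latency).
D4: dominated by D1 (read latency 37.2≤42.3, cost 862≤963).
D5: dominated by D1 (read latency 37.2≤47.0, cost 862≤1303).
D6: dominated by D3 (read latency 12.7≤13.1, cost 1190≤1989).
D7: dominated by D1 (read latency 37.2≤39.5, cost 862≤1954).
D8: dominated by D1 (read latency 37.2≤49.3, cost 862≤1314).
D9: not dominated (best cost).
D10: dominated by D1 (read latency 37.2≤37.9, cost 862≤1395).
D11: not dominated.
D12: not dominated.
Pareto-optimal: D3, D9, D11, D12 → 4.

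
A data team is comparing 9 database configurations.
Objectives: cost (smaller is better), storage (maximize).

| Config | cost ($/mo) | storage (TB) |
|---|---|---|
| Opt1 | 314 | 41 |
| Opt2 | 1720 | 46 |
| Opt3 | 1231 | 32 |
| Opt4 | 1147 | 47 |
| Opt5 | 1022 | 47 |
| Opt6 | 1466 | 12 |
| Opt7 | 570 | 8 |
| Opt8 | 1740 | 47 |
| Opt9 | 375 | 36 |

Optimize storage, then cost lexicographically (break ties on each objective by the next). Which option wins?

Opt5

First maximize storage: best is 47, kept {Opt4, Opt5, Opt8}.
Then minimize cost: best is 1022, kept {Opt5}.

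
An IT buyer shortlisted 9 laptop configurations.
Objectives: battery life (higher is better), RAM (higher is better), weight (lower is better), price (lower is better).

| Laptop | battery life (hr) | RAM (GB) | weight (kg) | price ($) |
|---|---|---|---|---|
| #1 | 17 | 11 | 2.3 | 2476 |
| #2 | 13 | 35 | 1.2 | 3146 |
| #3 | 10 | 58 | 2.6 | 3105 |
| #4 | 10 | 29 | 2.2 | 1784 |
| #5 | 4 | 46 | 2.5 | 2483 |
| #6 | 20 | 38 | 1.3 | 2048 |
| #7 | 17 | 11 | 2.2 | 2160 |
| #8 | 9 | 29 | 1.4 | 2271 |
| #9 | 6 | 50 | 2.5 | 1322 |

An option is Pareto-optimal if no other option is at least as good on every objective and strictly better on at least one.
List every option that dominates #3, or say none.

#1: worse on RAM (11 vs 58).
#2: worse on RAM (35 vs 58).
#4: worse on RAM (29 vs 58).
#5: worse on battery life (4 vs 10).
#6: worse on RAM (38 vs 58).
#7: worse on RAM (11 vs 58).
#8: worse on battery life (9 vs 10).
#9: worse on battery life (6 vs 10).
No option dominates #3.

none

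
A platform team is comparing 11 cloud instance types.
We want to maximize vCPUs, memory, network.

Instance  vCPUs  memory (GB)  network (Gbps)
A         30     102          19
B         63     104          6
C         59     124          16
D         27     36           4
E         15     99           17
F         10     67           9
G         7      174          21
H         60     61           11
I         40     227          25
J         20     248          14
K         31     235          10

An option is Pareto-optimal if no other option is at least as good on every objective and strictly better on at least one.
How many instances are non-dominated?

A: dominated by I (vCPUs 40≥30, memory 227≥102, network 25≥19).
B: not dominated (best vCPUs).
C: not dominated.
D: dominated by A (vCPUs 30≥27, memory 102≥36, network 19≥4).
E: dominated by A (vCPUs 30≥15, memory 102≥99, network 19≥17).
F: dominated by A (vCPUs 30≥10, memory 102≥67, network 19≥9).
G: dominated by I (vCPUs 40≥7, memory 227≥174, network 25≥21).
H: not dominated.
I: not dominated (best network).
J: not dominated (best memory).
K: not dominated.
Pareto-optimal: B, C, H, I, J, K → 6.

6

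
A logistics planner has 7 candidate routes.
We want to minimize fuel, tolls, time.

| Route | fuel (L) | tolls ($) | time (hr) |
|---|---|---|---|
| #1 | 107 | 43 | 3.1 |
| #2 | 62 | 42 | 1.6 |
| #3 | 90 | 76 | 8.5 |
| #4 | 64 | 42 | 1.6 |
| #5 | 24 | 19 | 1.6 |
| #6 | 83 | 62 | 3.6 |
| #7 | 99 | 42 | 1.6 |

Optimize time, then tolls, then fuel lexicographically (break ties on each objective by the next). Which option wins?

#5

First minimize time: best is 1.6, kept {#2, #4, #5, #7}.
Then minimize tolls: best is 19, kept {#5}.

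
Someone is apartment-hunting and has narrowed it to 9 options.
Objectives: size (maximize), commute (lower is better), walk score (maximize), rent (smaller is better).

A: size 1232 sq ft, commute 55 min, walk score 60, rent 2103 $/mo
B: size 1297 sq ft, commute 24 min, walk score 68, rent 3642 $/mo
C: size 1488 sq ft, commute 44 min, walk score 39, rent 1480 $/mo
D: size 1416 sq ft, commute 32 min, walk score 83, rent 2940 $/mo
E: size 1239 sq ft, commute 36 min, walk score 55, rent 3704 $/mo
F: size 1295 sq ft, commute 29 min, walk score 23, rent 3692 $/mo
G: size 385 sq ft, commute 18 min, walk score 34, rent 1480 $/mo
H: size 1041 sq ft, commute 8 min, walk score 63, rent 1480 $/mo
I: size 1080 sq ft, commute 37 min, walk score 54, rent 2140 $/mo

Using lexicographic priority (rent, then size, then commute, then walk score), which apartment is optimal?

First minimize rent: best is 1480, kept {C, G, H}.
Then maximize size: best is 1488, kept {C}.

C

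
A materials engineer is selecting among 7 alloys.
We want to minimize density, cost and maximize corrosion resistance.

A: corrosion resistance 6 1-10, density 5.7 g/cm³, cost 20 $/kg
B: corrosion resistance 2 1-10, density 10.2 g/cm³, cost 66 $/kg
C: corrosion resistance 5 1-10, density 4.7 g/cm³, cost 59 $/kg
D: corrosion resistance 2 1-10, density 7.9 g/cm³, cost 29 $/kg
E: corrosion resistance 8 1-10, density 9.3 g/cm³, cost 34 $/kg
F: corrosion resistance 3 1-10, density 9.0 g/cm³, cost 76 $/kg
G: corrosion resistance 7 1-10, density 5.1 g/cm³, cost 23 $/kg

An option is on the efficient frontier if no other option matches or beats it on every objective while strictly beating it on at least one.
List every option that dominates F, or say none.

A, C, G

A: corrosion resistance 6≥3, density 5.7≤9.0, cost 20≤76 — dominates F.
C: corrosion resistance 5≥3, density 4.7≤9.0, cost 59≤76 — dominates F.
G: corrosion resistance 7≥3, density 5.1≤9.0, cost 23≤76 — dominates F.
Others (B, D, E) are each worse than F on at least one objective.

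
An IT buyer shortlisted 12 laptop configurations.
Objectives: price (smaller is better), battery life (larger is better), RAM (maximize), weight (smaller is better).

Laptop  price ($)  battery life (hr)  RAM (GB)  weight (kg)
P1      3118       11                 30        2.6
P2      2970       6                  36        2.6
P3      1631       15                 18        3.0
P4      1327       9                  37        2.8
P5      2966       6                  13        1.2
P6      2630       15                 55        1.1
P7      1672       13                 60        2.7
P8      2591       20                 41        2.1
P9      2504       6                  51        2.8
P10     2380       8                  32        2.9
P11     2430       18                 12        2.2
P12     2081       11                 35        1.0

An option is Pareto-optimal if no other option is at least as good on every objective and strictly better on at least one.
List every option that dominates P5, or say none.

P6: price 2630≤2966, battery life 15≥6, RAM 55≥13, weight 1.1≤1.2 — dominates P5.
P12: price 2081≤2966, battery life 11≥6, RAM 35≥13, weight 1.0≤1.2 — dominates P5.
Others (P1, P2, P3, P4, P7, P8, P9, P10, P11) are each worse than P5 on at least one objective.

P6, P12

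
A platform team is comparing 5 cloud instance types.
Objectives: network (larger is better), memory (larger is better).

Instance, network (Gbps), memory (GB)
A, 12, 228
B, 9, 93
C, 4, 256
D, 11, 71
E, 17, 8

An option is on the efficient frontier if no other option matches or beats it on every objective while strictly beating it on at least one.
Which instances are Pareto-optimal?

A: not dominated.
B: dominated by A (network 12≥9, memory 228≥93).
C: not dominated (best memory).
D: dominated by A (network 12≥11, memory 228≥71).
E: not dominated (best network).

A, C, E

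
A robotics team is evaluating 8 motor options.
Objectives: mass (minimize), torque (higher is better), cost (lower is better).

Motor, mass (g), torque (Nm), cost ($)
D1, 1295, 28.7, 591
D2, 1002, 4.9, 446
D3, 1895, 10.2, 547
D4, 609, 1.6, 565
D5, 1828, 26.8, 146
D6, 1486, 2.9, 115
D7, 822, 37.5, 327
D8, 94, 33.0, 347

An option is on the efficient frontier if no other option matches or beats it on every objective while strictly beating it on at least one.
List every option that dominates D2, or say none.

D7, D8

D7: mass 822≤1002, torque 37.5≥4.9, cost 327≤446 — dominates D2.
D8: mass 94≤1002, torque 33.0≥4.9, cost 347≤446 — dominates D2.
Others (D1, D3, D4, D5, D6) are each worse than D2 on at least one objective.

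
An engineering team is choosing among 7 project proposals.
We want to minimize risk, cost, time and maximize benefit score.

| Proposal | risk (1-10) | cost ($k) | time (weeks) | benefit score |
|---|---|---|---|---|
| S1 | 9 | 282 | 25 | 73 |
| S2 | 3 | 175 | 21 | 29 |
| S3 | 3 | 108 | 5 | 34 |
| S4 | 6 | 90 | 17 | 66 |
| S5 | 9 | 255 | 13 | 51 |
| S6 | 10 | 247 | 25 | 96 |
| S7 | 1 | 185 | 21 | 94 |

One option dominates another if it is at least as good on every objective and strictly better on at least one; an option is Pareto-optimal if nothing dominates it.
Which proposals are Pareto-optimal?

S1: dominated by S7 (risk 1≤9, cost 185≤282, time 21≤25, benefit score 94≥73).
S2: dominated by S3 (risk 3≤3, cost 108≤175, time 5≤21, benefit score 34≥29).
S3: not dominated (best time).
S4: not dominated (best cost).
S5: not dominated.
S6: not dominated (best benefit score).
S7: not dominated (best risk).

S3, S4, S5, S6, S7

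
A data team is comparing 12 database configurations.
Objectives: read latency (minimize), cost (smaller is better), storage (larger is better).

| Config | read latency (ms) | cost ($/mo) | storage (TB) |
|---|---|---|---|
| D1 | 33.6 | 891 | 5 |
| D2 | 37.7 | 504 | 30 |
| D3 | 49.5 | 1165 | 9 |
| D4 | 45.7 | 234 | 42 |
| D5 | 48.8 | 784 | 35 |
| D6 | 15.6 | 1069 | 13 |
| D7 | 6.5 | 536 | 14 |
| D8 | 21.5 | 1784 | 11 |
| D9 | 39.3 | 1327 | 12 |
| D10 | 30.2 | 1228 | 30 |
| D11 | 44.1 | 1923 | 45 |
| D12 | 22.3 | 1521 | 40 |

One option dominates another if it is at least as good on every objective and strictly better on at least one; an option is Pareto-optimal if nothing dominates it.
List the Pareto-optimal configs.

D1: dominated by D7 (read latency 6.5≤33.6, cost 536≤891, storage 14≥5).
D2: not dominated.
D3: dominated by D2 (read latency 37.7≤49.5, cost 504≤1165, storage 30≥9).
D4: not dominated (best cost).
D5: dominated by D4 (read latency 45.7≤48.8, cost 234≤784, storage 42≥35).
D6: dominated by D7 (read latency 6.5≤15.6, cost 536≤1069, storage 14≥13).
D7: not dominated (best read latency).
D8: dominated by D6 (read latency 15.6≤21.5, cost 1069≤1784, storage 13≥11).
D9: dominated by D2 (read latency 37.7≤39.3, cost 504≤1327, storage 30≥12).
D10: not dominated.
D11: not dominated (best storage).
D12: not dominated.

D2, D4, D7, D10, D11, D12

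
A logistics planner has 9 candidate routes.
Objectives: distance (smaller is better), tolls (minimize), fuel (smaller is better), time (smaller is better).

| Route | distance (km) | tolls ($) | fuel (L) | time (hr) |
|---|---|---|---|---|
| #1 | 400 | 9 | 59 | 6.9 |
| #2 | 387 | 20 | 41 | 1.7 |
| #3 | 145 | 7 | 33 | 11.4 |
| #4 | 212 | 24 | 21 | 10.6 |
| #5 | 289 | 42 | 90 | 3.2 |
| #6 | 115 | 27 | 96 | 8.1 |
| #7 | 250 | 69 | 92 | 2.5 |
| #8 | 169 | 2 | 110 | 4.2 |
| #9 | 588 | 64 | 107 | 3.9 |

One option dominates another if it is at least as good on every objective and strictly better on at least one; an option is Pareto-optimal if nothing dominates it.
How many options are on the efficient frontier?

#1: not dominated.
#2: not dominated (best time).
#3: not dominated.
#4: not dominated (best fuel).
#5: not dominated.
#6: not dominated (best distance).
#7: not dominated.
#8: not dominated (best tolls).
#9: dominated by #2 (distance 387≤588, tolls 20≤64, fuel 41≤107, time 1.7≤3.9).
Pareto-optimal: #1, #2, #3, #4, #5, #6, #7, #8 → 8.

8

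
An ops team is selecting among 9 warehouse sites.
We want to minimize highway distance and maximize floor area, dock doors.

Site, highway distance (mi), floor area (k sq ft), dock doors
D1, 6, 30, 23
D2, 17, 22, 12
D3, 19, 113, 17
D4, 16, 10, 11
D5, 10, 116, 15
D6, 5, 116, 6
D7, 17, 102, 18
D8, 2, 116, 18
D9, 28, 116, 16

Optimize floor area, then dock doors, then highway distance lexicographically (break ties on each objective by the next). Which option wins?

D8

First maximize floor area: best is 116, kept {D5, D6, D8, D9}.
Then maximize dock doors: best is 18, kept {D8}.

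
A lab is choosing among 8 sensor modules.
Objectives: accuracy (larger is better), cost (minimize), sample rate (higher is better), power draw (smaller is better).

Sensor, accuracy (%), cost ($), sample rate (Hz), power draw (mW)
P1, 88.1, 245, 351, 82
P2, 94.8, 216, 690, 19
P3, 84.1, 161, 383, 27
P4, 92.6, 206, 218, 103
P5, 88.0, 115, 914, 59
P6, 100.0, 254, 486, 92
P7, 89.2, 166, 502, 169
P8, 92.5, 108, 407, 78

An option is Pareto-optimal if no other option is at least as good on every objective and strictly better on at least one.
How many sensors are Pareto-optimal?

P1: dominated by P2 (accuracy 94.8≥88.1, cost 216≤245, sample rate 690≥351, power draw 19≤82).
P2: not dominated (best power draw).
P3: not dominated.
P4: not dominated.
P5: not dominated (best sample rate).
P6: not dominated (best accuracy).
P7: not dominated.
P8: not dominated (best cost).
Pareto-optimal: P2, P3, P4, P5, P6, P7, P8 → 7.

7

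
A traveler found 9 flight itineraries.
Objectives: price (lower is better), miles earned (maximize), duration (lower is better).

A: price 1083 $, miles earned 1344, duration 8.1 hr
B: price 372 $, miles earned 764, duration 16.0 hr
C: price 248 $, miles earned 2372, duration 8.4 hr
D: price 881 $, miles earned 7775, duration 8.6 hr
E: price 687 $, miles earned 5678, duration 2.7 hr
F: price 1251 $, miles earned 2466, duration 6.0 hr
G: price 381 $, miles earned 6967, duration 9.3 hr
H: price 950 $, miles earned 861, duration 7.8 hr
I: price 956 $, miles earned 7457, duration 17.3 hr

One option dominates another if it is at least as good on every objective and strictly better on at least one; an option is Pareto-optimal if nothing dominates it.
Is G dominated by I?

I vs G: I is worse on price (956 vs 381), so it does not dominate G.

No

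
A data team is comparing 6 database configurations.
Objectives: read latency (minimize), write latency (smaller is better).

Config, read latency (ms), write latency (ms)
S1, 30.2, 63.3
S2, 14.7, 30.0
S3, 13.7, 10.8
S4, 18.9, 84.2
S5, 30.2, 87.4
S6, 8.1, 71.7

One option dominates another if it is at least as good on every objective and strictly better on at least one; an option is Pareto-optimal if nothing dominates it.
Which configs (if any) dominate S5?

S1: read latency 30.2≤30.2, write latency 63.3≤87.4 — dominates S5.
S2: read latency 14.7≤30.2, write latency 30.0≤87.4 — dominates S5.
S3: read latency 13.7≤30.2, write latency 10.8≤87.4 — dominates S5.
S4: read latency 18.9≤30.2, write latency 84.2≤87.4 — dominates S5.
S6: read latency 8.1≤30.2, write latency 71.7≤87.4 — dominates S5.

S1, S2, S3, S4, S6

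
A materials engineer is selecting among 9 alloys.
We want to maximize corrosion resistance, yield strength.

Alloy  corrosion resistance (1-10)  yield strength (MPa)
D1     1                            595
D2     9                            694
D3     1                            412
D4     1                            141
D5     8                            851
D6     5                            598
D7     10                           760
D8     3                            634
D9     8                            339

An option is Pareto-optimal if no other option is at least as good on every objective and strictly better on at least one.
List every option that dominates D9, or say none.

D2: corrosion resistance 9≥8, yield strength 694≥339 — dominates D9.
D5: corrosion resistance 8≥8, yield strength 851≥339 — dominates D9.
D7: corrosion resistance 10≥8, yield strength 760≥339 — dominates D9.
Others (D1, D3, D4, D6, D8) are each worse than D9 on at least one objective.

D2, D5, D7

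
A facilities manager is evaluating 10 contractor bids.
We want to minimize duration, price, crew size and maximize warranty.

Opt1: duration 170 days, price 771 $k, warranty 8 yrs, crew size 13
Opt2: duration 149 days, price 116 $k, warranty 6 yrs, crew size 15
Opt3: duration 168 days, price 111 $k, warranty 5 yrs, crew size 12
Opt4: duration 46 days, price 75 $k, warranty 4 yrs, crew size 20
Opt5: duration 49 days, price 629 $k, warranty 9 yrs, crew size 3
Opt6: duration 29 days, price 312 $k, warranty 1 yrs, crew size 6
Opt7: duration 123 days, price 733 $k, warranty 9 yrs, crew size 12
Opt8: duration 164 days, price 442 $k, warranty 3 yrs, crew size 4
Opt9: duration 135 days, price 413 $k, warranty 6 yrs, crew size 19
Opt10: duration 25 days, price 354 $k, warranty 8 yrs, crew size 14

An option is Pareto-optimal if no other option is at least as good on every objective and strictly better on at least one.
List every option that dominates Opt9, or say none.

Opt10

Opt10: duration 25≤135, price 354≤413, warranty 8≥6, crew size 14≤19 — dominates Opt9.
Others (Opt1, Opt2, Opt3, Opt4, Opt5, Opt6, Opt7, Opt8) are each worse than Opt9 on at least one objective.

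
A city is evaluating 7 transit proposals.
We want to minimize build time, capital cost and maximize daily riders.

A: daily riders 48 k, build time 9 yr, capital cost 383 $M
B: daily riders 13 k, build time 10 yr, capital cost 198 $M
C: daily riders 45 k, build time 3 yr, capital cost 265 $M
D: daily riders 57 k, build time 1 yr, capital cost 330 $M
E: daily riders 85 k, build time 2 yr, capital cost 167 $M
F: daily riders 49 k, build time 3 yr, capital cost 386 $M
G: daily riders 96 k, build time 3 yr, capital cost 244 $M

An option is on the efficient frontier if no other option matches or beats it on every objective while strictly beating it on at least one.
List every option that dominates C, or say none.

E, G

E: daily riders 85≥45, build time 2≤3, capital cost 167≤265 — dominates C.
G: daily riders 96≥45, build time 3≤3, capital cost 244≤265 — dominates C.
Others (A, B, D, F) are each worse than C on at least one objective.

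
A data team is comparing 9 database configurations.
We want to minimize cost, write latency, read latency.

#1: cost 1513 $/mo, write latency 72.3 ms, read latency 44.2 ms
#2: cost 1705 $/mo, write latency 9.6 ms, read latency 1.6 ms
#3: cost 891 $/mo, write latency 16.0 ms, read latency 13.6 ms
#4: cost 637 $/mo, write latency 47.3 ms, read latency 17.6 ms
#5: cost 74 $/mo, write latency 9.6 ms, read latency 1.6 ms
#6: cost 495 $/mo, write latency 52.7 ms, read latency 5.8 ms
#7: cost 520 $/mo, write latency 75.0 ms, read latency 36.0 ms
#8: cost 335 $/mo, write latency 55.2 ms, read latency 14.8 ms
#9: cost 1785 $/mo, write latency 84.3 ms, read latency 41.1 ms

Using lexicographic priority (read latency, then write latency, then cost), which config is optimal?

#5

First minimize read latency: best is 1.6, kept {#2, #5}.
Then minimize write latency: best is 9.6, kept {#2, #5}.
Then minimize cost: best is 74, kept {#5}.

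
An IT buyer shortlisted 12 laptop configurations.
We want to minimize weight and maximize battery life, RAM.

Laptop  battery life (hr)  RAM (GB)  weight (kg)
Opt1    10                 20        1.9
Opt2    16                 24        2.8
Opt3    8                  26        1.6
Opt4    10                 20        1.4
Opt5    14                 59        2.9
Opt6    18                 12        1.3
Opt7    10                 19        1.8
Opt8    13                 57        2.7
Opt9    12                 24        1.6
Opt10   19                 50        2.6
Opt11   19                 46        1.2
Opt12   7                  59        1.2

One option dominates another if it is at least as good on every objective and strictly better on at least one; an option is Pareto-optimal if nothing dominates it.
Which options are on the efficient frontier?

Opt5, Opt8, Opt10, Opt11, Opt12

Opt1: dominated by Opt4 (battery life 10≥10, RAM 20≥20, weight 1.4≤1.9).
Opt2: dominated by Opt10 (battery life 19≥16, RAM 50≥24, weight 2.6≤2.8).
Opt3: dominated by Opt11 (battery life 19≥8, RAM 46≥26, weight 1.2≤1.6).
Opt4: dominated by Opt11 (battery life 19≥10, RAM 46≥20, weight 1.2≤1.4).
Opt5: not dominated.
Opt6: dominated by Opt11 (battery life 19≥18, RAM 46≥12, weight 1.2≤1.3).
Opt7: dominated by Opt4 (battery life 10≥10, RAM 20≥19, weight 1.4≤1.8).
Opt8: not dominated.
Opt9: dominated by Opt11 (battery life 19≥12, RAM 46≥24, weight 1.2≤1.6).
Opt10: not dominated.
Opt11: not dominated.
Opt12: not dominated.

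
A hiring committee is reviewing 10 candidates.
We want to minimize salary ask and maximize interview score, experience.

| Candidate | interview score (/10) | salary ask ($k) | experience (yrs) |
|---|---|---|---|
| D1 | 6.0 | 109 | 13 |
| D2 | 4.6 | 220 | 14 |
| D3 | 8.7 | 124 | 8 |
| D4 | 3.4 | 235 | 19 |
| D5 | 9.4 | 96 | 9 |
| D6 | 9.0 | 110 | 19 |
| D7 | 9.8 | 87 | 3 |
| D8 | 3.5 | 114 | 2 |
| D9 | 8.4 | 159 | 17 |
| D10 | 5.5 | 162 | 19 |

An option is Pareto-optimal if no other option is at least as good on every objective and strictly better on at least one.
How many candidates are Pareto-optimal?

4

D1: not dominated.
D2: dominated by D6 (interview score 9.0≥4.6, salary ask 110≤220, experience 19≥14).
D3: dominated by D5 (interview score 9.4≥8.7, salary ask 96≤124, experience 9≥8).
D4: dominated by D6 (interview score 9.0≥3.4, salary ask 110≤235, experience 19≥19).
D5: not dominated.
D6: not dominated.
D7: not dominated (best interview score).
D8: dominated by D1 (interview score 6.0≥3.5, salary ask 109≤114, experience 13≥2).
D9: dominated by D6 (interview score 9.0≥8.4, salary ask 110≤159, experience 19≥17).
D10: dominated by D6 (interview score 9.0≥5.5, salary ask 110≤162, experience 19≥19).
Pareto-optimal: D1, D5, D6, D7 → 4.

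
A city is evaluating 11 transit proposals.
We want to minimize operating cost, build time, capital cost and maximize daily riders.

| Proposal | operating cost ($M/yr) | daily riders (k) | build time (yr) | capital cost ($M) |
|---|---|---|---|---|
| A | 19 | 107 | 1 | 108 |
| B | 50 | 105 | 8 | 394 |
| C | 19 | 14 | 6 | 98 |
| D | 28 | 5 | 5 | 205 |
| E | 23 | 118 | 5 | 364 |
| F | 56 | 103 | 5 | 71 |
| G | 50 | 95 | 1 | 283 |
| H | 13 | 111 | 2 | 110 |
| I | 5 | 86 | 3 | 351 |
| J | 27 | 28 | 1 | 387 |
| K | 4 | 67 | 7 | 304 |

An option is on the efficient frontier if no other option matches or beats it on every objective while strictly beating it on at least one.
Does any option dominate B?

Yes

A vs B: operating cost 19≤50, daily riders 107≥105, build time 1≤8, capital cost 108≤394 — A is at least as good on every objective and strictly better on at least one, so A dominates B.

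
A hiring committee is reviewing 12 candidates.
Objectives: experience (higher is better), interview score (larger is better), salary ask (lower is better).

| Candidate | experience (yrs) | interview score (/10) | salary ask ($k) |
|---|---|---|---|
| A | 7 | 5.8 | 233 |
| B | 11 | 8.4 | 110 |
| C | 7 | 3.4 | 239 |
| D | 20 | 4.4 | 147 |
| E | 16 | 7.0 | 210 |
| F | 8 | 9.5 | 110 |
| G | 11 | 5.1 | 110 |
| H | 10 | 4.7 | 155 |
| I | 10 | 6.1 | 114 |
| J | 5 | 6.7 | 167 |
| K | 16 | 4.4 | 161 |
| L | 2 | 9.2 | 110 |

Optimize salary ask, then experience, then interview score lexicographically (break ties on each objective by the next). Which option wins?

B

First minimize salary ask: best is 110, kept {B, F, G, L}.
Then maximize experience: best is 11, kept {B, G}.
Then maximize interview score: best is 8.4, kept {B}.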